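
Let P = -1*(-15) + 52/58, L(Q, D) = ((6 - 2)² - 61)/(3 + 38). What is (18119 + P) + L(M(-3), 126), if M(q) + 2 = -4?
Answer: 21561087/1189 ≈ 18134.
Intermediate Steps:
M(q) = -6 (M(q) = -2 - 4 = -6)
L(Q, D) = -45/41 (L(Q, D) = (4² - 61)/41 = (16 - 61)*(1/41) = -45*1/41 = -45/41)
P = 461/29 (P = 15 + 52*(1/58) = 15 + 26/29 = 461/29 ≈ 15.897)
(18119 + P) + L(M(-3), 126) = (18119 + 461/29) - 45/41 = 525912/29 - 45/41 = 21561087/1189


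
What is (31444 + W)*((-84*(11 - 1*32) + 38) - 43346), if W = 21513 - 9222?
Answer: -1816926840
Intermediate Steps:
W = 12291
(31444 + W)*((-84*(11 - 1*32) + 38) - 43346) = (31444 + 12291)*((-84*(11 - 1*32) + 38) - 43346) = 43735*((-84*(11 - 32) + 38) - 43346) = 43735*((-84*(-21) + 38) - 43346) = 43735*((1764 + 38) - 43346) = 43735*(1802 - 43346) = 43735*(-41544) = -1816926840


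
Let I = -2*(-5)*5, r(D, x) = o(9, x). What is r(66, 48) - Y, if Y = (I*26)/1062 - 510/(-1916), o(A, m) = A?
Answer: 3820177/508698 ≈ 7.5097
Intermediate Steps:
r(D, x) = 9
I = 50 (I = 10*5 = 50)
Y = 758105/508698 (Y = (50*26)/1062 - 510/(-1916) = 1300*(1/1062) - 510*(-1/1916) = 650/531 + 255/958 = 758105/508698 ≈ 1.4903)
r(66, 48) - Y = 9 - 1*758105/508698 = 9 - 758105/508698 = 3820177/508698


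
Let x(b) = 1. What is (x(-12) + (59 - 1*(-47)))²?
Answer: 11449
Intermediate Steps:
(x(-12) + (59 - 1*(-47)))² = (1 + (59 - 1*(-47)))² = (1 + (59 + 47))² = (1 + 106)² = 107² = 11449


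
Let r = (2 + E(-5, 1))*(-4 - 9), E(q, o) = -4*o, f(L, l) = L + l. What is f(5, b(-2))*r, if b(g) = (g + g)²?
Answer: 546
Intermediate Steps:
b(g) = 4*g² (b(g) = (2*g)² = 4*g²)
r = 26 (r = (2 - 4*1)*(-4 - 9) = (2 - 4)*(-13) = -2*(-13) = 26)
f(5, b(-2))*r = (5 + 4*(-2)²)*26 = (5 + 4*4)*26 = (5 + 16)*26 = 21*26 = 546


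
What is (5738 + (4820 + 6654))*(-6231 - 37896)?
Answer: -759513924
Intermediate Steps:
(5738 + (4820 + 6654))*(-6231 - 37896) = (5738 + 11474)*(-44127) = 17212*(-44127) = -759513924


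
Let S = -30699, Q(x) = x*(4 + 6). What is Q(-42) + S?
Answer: -31119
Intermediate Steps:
Q(x) = 10*x (Q(x) = x*10 = 10*x)
Q(-42) + S = 10*(-42) - 30699 = -420 - 30699 = -31119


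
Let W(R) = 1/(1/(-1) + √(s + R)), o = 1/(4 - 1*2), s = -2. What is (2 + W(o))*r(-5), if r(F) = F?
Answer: -8 + I*√6 ≈ -8.0 + 2.4495*I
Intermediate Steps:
o = ½ (o = 1/(4 - 2) = 1/2 = ½ ≈ 0.50000)
W(R) = 1/(-1 + √(-2 + R)) (W(R) = 1/(1/(-1) + √(-2 + R)) = 1/(-1 + √(-2 + R)))
(2 + W(o))*r(-5) = (2 + 1/(-1 + √(-2 + ½)))*(-5) = (2 + 1/(-1 + √(-3/2)))*(-5) = (2 + 1/(-1 + I*√6/2))*(-5) = -10 - 5/(-1 + I*√6/2)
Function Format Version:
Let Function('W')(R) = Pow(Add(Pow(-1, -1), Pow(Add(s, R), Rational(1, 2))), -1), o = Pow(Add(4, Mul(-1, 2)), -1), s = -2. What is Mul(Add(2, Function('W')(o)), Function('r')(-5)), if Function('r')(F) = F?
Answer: Add(-8, Mul(I, Pow(6, Rational(1, 2)))) ≈ Add(-8.0000, Mul(2.4495, I))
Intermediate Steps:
o = Rational(1, 2) (o = Pow(Add(4, -2), -1) = Pow(2, -1) = Rational(1, 2) ≈ 0.50000)
Function('W')(R) = Pow(Add(-1, Pow(Add(-2, R), Rational(1, 2))), -1) (Function('W')(R) = Pow(Add(Pow(-1, -1), Pow(Add(-2, R), Rational(1, 2))), -1) = Pow(Add(-1, Pow(Add(-2, R), Rational(1, 2))), -1))
Mul(Add(2, Function('W')(o)), Function('r')(-5)) = Mul(Add(2, Pow(Add(-1, Pow(Add(-2, Rational(1, 2)), Rational(1, 2))), -1)), -5) = Mul(Add(2, Pow(Add(-1, Pow(Rational(-3, 2), Rational(1, 2))), -1)), -5) = Mul(Add(2, Pow(Add(-1, Mul(Rational(1, 2), I, Pow(6, Rational(1, 2)))), -1)), -5) = Add(-10, Mul(-5, Pow(Add(-1, Mul(Rational(1, 2), I, Pow(6, Rational(1, 2)))), -1)))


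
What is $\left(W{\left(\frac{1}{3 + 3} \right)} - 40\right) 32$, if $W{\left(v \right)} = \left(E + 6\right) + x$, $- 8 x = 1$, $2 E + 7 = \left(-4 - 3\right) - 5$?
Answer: $-1396$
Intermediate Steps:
$E = - \frac{19}{2}$ ($E = - \frac{7}{2} + \frac{\left(-4 - 3\right) - 5}{2} = - \frac{7}{2} + \frac{-7 - 5}{2} = - \frac{7}{2} + \frac{1}{2} \left(-12\right) = - \frac{7}{2} - 6 = - \frac{19}{2} \approx -9.5$)
$x = - \frac{1}{8}$ ($x = \left(- \frac{1}{8}\right) 1 = - \frac{1}{8} \approx -0.125$)
$W{\left(v \right)} = - \frac{29}{8}$ ($W{\left(v \right)} = \left(- \frac{19}{2} + 6\right) - \frac{1}{8} = - \frac{7}{2} - \frac{1}{8} = - \frac{29}{8}$)
$\left(W{\left(\frac{1}{3 + 3} \right)} - 40\right) 32 = \left(- \frac{29}{8} - 40\right) 32 = \left(- \frac{349}{8}\right) 32 = -1396$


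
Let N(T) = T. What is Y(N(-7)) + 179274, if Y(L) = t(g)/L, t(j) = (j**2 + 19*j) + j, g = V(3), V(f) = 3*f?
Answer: 1254657/7 ≈ 1.7924e+5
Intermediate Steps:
g = 9 (g = 3*3 = 9)
t(j) = j**2 + 20*j
Y(L) = 261/L (Y(L) = (9*(20 + 9))/L = (9*29)/L = 261/L)
Y(N(-7)) + 179274 = 261/(-7) + 179274 = 261*(-1/7) + 179274 = -261/7 + 179274 = 1254657/7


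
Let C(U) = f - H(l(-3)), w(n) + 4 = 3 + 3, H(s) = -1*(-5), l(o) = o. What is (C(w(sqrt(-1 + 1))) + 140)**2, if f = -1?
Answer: 17956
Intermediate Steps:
H(s) = 5
w(n) = 2 (w(n) = -4 + (3 + 3) = -4 + 6 = 2)
C(U) = -6 (C(U) = -1 - 1*5 = -1 - 5 = -6)
(C(w(sqrt(-1 + 1))) + 140)**2 = (-6 + 140)**2 = 134**2 = 17956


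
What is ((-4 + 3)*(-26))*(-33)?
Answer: -858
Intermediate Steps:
((-4 + 3)*(-26))*(-33) = -1*(-26)*(-33) = 26*(-33) = -858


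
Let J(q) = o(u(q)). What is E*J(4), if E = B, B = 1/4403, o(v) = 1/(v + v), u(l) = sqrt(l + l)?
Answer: sqrt(2)/35224 ≈ 4.0149e-5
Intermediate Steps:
u(l) = sqrt(2)*sqrt(l) (u(l) = sqrt(2*l) = sqrt(2)*sqrt(l))
o(v) = 1/(2*v)
J(q) = sqrt(2)/(4*sqrt(q)) (J(q) = 1/(2*((sqrt(2)*sqrt(q)))) = (sqrt(2)/(2*sqrt(q)))/2 = sqrt(2)/(4*sqrt(q)))
B = 1/4403 ≈ 0.00022712
E = 1/4403 ≈ 0.00022712
E*J(4) = (sqrt(2)/(4*sqrt(4)))/4403 = ((1/4)*sqrt(2)*(1/2))/4403 = (sqrt(2)/8)/4403 = sqrt(2)/35224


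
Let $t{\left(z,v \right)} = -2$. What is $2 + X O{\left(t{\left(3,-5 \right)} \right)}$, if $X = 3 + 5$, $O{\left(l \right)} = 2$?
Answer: $18$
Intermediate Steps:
$X = 8$
$2 + X O{\left(t{\left(3,-5 \right)} \right)} = 2 + 8 \cdot 2 = 2 + 16 = 18$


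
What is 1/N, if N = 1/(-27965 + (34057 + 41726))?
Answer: 47818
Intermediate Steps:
N = 1/47818 (N = 1/(-27965 + 75783) = 1/47818 ≈ 2.0913e-5)
1/N = 1/(1/47818) = 47818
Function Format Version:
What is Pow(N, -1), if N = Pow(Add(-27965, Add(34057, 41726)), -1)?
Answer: 47818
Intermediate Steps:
N = Rational(1, 47818) (N = Pow(Add(-27965, 75783), -1) = Pow(47818, -1) = Rational(1, 47818) ≈ 2.0913e-5)
Pow(N, -1) = Pow(Rational(1, 47818), -1) = 47818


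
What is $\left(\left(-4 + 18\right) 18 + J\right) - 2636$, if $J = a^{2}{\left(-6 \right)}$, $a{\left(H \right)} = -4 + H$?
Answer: $-2284$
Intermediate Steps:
$J = 100$ ($J = \left(-4 - 6\right)^{2} = \left(-10\right)^{2} = 100$)
$\left(\left(-4 + 18\right) 18 + J\right) - 2636 = \left(\left(-4 + 18\right) 18 + 100\right) - 2636 = \left(14 \cdot 18 + 100\right) - 2636 = \left(252 + 100\right) - 2636 = 352 - 2636 = -2284$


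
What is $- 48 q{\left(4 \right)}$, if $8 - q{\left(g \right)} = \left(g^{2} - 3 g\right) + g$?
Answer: $0$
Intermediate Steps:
$q{\left(g \right)} = 8 - g^{2} + 2 g$ ($q{\left(g \right)} = 8 - \left(\left(g^{2} - 3 g\right) + g\right) = 8 - \left(g^{2} - 2 g\right) = 8 - g^{2} + 2 g$)
$- 48 q{\left(4 \right)} = - 48 \left(8 - 4^{2} + 2 \cdot 4\right) = - 48 \left(8 - 16 + 8\right) = \left(-48\right) 0 = 0$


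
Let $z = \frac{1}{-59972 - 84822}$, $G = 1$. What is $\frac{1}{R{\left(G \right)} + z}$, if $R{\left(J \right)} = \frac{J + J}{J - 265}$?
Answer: $- \frac{9556404}{72463} \approx -131.88$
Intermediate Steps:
$R{\left(J \right)} = \frac{2 J}{-265 + J}$
$z = - \frac{1}{144794}$ ($z = \frac{1}{-144794} = - \frac{1}{144794} \approx -6.9064 \cdot 10^{-6}$)
$\frac{1}{R{\left(G \right)} + z} = \frac{1}{2 \cdot 1 \frac{1}{-265 + 1} - \frac{1}{144794}} = \frac{1}{2 \cdot 1 \frac{1}{-264} - \frac{1}{144794}} = \frac{1}{2 \cdot 1 \left(- \frac{1}{264}\right) - \frac{1}{144794}} = \frac{1}{- \frac{1}{132} - \frac{1}{144794}} = \frac{1}{- \frac{72463}{9556404}} = - \frac{9556404}{72463}$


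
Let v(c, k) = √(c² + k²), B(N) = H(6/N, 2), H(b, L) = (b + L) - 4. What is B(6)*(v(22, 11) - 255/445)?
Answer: 51/89 - 11*√5 ≈ -24.024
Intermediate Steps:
H(b, L) = -4 + L + b (H(b, L) = (L + b) - 4 = -4 + L + b)
B(N) = -2 + 6/N (B(N) = -4 + 2 + 6/N = -2 + 6/N)
B(6)*(v(22, 11) - 255/445) = (-2 + 6/6)*(√(22² + 11²) - 255/445) = (-2 + 6*(⅙))*(√(484 + 121) - 255*1/445) = (-2 + 1)*(√605 - 51/89) = -(11*√5 - 51/89) = -(-51/89 + 11*√5) = 51/89 - 11*√5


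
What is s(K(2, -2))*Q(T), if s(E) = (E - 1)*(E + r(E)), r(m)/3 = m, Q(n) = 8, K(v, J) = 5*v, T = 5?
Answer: 2880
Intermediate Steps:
r(m) = 3*m
s(E) = 4*E*(-1 + E) (s(E) = (E - 1)*(E + 3*E) = (-1 + E)*(4*E) = 4*E*(-1 + E))
s(K(2, -2))*Q(T) = (4*(5*2)*(-1 + 5*2))*8 = (4*10*(-1 + 10))*8 = (4*10*9)*8 = 360*8 = 2880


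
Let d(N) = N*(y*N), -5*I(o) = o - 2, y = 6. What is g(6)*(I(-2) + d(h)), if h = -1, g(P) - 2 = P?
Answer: 272/5 ≈ 54.400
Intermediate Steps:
g(P) = 2 + P
I(o) = ⅖ - o/5 (I(o) = -(o - 2)/5 = -(-2 + o)/5 = ⅖ - o/5)
d(N) = 6*N² (d(N) = N*(6*N) = 6*N²)
g(6)*(I(-2) + d(h)) = (2 + 6)*((⅖ - ⅕*(-2)) + 6*(-1)²) = 8*((⅖ + ⅖) + 6*1) = 8*(⅘ + 6) = 8*(34/5) = 272/5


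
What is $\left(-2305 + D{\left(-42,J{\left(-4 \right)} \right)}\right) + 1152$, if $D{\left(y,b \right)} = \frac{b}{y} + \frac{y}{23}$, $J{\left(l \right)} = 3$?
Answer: $- \frac{371877}{322} \approx -1154.9$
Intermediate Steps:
$D{\left(y,b \right)} = \frac{y}{23} + \frac{b}{y}$ ($D{\left(y,b \right)} = \frac{b}{y} + y \frac{1}{23} = \frac{b}{y} + \frac{y}{23} = \frac{y}{23} + \frac{b}{y}$)
$\left(-2305 + D{\left(-42,J{\left(-4 \right)} \right)}\right) + 1152 = \left(-2305 + \left(\frac{1}{23} \left(-42\right) + \frac{3}{-42}\right)\right) + 1152 = \left(-2305 + \left(- \frac{42}{23} + 3 \left(- \frac{1}{42}\right)\right)\right) + 1152 = \left(-2305 - \frac{611}{322}\right) + 1152 = - \frac{742821}{322} + 1152 = - \frac{371877}{322}$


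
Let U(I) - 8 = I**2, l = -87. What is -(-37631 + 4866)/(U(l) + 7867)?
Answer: 32765/15444 ≈ 2.1215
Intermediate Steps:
U(I) = 8 + I**2
-(-37631 + 4866)/(U(l) + 7867) = -(-37631 + 4866)/((8 + (-87)**2) + 7867) = -(-32765)/((8 + 7569) + 7867) = -(-32765)/(7577 + 7867) = -(-32765)/15444 = -1*(-32765/15444) = 32765/15444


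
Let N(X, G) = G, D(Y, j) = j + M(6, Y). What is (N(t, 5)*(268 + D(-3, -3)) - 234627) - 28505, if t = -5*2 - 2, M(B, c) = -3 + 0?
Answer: -261822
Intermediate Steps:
M(B, c) = -3
t = -12 (t = -10 - 2 = -12)
D(Y, j) = -3 + j (D(Y, j) = j - 3 = -3 + j)
(N(t, 5)*(268 + D(-3, -3)) - 234627) - 28505 = (5*(268 + (-3 - 3)) - 234627) - 28505 = (5*(268 - 6) - 234627) - 28505 = (5*262 - 234627) - 28505 = (1310 - 234627) - 28505 = -233317 - 28505 = -261822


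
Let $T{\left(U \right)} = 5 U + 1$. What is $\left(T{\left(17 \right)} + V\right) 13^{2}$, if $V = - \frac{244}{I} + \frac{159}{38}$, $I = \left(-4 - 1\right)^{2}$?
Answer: $\frac{12912107}{950} \approx 13592.0$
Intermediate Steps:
$T{\left(U \right)} = 1 + 5 U$
$I = 25$ ($I = \left(-5\right)^{2} = 25$)
$V = - \frac{5297}{950}$ ($V = - \frac{244}{25} + \frac{159}{38} = - \frac{5297}{950} \approx -5.5758$)
$\left(T{\left(17 \right)} + V\right) 13^{2} = \left(\left(1 + 5 \cdot 17\right) - \frac{5297}{950}\right) 13^{2} = \left(\left(1 + 85\right) - \frac{5297}{950}\right) 169 = \left(86 - \frac{5297}{950}\right) 169 = \frac{76403}{950} \cdot 169 = \frac{12912107}{950}$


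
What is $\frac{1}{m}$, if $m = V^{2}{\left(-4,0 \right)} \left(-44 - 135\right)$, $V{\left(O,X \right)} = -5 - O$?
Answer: $- \frac{1}{179} \approx -0.0055866$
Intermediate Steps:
$m = -179$ ($m = \left(-5 - -4\right)^{2} \left(-44 - 135\right) = \left(-5 + 4\right)^{2} \left(-179\right) = \left(-1\right)^{2} \left(-179\right) = 1 \left(-179\right) = -179$)
$\frac{1}{m} = \frac{1}{-179} = - \frac{1}{179}$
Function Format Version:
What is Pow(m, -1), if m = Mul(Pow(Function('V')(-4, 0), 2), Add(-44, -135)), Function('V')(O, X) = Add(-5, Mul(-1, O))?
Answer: Rational(-1, 179) ≈ -0.0055866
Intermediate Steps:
m = -179 (m = Mul(Pow(Add(-5, Mul(-1, -4)), 2), Add(-44, -135)) = Mul(Pow(Add(-5, 4), 2), -179) = Mul(Pow(-1, 2), -179) = Mul(1, -179) = -179)
Pow(m, -1) = Pow(-179, -1) = Rational(-1, 179)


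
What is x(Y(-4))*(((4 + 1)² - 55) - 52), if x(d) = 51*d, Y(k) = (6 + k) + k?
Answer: 8364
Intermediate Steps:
Y(k) = 6 + 2*k
x(Y(-4))*(((4 + 1)² - 55) - 52) = (51*(6 + 2*(-4)))*(((4 + 1)² - 55) - 52) = (51*(6 - 8))*((5² - 55) - 52) = (51*(-2))*((25 - 55) - 52) = -102*(-30 - 52) = -102*(-82) = 8364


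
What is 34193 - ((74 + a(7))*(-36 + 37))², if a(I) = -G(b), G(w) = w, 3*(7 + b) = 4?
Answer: 250616/9 ≈ 27846.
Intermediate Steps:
b = -17/3 (b = -7 + (⅓)*4 = -7 + 4/3 = -17/3 ≈ -5.6667)
a(I) = 17/3 (a(I) = -1*(-17/3) = 17/3)
34193 - ((74 + a(7))*(-36 + 37))² = 34193 - ((74 + 17/3)*(-36 + 37))² = 34193 - ((239/3)*1)² = 34193 - (239/3)² = 34193 - 1*57121/9 = 34193 - 57121/9 = 250616/9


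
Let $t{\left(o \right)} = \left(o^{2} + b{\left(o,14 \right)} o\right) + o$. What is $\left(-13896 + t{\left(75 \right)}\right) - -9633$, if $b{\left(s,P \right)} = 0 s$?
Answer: $1437$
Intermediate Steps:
$b{\left(s,P \right)} = 0$
$t{\left(o \right)} = o + o^{2}$ ($t{\left(o \right)} = \left(o^{2} + 0 o\right) + o = \left(o^{2} + 0\right) + o = o^{2} + o = o + o^{2}$)
$\left(-13896 + t{\left(75 \right)}\right) - -9633 = \left(-13896 + 75 \left(1 + 75\right)\right) - -9633 = \left(-13896 + 75 \cdot 76\right) + 9633 = \left(-13896 + 5700\right) + 9633 = -8196 + 9633 = 1437$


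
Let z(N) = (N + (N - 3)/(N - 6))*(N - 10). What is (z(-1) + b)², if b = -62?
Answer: 160801/49 ≈ 3281.7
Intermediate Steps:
z(N) = (-10 + N)*(N + (-3 + N)/(-6 + N)) (z(N) = (N + (-3 + N)/(-6 + N))*(-10 + N) = (-10 + N)*(N + (-3 + N)/(-6 + N)))
(z(-1) + b)² = ((30 + (-1)³ - 15*(-1)² + 47*(-1))/(-6 - 1) - 62)² = ((30 - 1 - 15*1 - 47)/(-7) - 62)² = (-(30 - 1 - 15 - 47)/7 - 62)² = (-⅐*(-33) - 62)² = (33/7 - 62)² = (-401/7)² = 160801/49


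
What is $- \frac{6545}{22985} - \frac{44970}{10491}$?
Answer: $- \frac{73486603}{16075709} \approx -4.5713$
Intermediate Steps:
$- \frac{6545}{22985} - \frac{44970}{10491} = \left(-6545\right) \frac{1}{22985} - \frac{14990}{3497} = - \frac{1309}{4597} - \frac{14990}{3497} = - \frac{73486603}{16075709}$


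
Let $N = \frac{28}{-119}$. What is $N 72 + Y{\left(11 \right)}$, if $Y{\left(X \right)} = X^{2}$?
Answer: $\frac{1769}{17} \approx 104.06$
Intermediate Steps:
$N = - \frac{4}{17}$ ($N = 28 \left(- \frac{1}{119}\right) = - \frac{4}{17} \approx -0.23529$)
$N 72 + Y{\left(11 \right)} = \left(- \frac{4}{17}\right) 72 + 11^{2} = - \frac{288}{17} + 121 = \frac{1769}{17}$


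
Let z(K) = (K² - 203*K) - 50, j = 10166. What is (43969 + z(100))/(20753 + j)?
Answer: 33619/30919 ≈ 1.0873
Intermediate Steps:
z(K) = -50 + K² - 203*K
(43969 + z(100))/(20753 + j) = (43969 + (-50 + 100² - 203*100))/(20753 + 10166) = (43969 + (-50 + 10000 - 20300))/30919 = (43969 - 10350)*(1/30919) = 33619*(1/30919) = 33619/30919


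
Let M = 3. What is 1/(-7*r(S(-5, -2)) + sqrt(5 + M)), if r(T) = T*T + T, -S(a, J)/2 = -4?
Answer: -63/31751 - sqrt(2)/127004 ≈ -0.0019953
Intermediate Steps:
S(a, J) = 8 (S(a, J) = -2*(-4) = 8)
r(T) = T + T**2 (r(T) = T**2 + T = T + T**2)
1/(-7*r(S(-5, -2)) + sqrt(5 + M)) = 1/(-56*(1 + 8) + sqrt(5 + 3)) = 1/(-56*9 + sqrt(8)) = 1/(-7*72 + 2*sqrt(2)) = 1/(-504 + 2*sqrt(2))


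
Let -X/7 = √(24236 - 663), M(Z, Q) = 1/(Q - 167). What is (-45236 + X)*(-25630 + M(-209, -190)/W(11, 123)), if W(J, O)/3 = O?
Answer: 152731066357676/131733 + 3376316791*√23573/18819 ≈ 1.1869e+9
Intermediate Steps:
M(Z, Q) = 1/(-167 + Q)
W(J, O) = 3*O
X = -7*√23573 (X = -7*√(24236 - 663) = -7*√23573 ≈ -1074.7)
(-45236 + X)*(-25630 + M(-209, -190)/W(11, 123)) = (-45236 - 7*√23573)*(-25630 + 1/((-167 - 190)*((3*123)))) = (-45236 - 7*√23573)*(-25630 + 1/(-357*369)) = (-45236 - 7*√23573)*(-25630 - 1/357*1/369) = (-45236 - 7*√23573)*(-25630 - 1/131733) = (-45236 - 7*√23573)*(-3376316791/131733) = 152731066357676/131733 + 3376316791*√23573/18819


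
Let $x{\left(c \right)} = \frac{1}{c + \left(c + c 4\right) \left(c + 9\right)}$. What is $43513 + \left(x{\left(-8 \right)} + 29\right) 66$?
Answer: $\frac{363405}{8} \approx 45426.0$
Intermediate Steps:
$x{\left(c \right)} = \frac{1}{c + 5 c \left(9 + c\right)}$ ($x{\left(c \right)} = \frac{1}{c + \left(c + 4 c\right) \left(9 + c\right)} = \frac{1}{c + 5 c \left(9 + c\right)}$)
$43513 + \left(x{\left(-8 \right)} + 29\right) 66 = 43513 + \left(\frac{1}{\left(-8\right) \left(46 + 5 \left(-8\right)\right)} + 29\right) 66 = 43513 + \left(- \frac{1}{8 \left(46 - 40\right)} + 29\right) 66 = 43513 + \left(- \frac{1}{8 \cdot 6} + 29\right) 66 = 43513 + \left(\left(- \frac{1}{8}\right) \frac{1}{6} + 29\right) 66 = 43513 + \left(- \frac{1}{48} + 29\right) 66 = 43513 + \frac{1391}{48} \cdot 66 = 43513 + \frac{15301}{8} = \frac{363405}{8}$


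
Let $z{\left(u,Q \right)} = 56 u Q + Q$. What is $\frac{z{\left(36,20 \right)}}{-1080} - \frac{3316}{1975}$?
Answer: $- \frac{4162639}{106650} \approx -39.031$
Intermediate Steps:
$z{\left(u,Q \right)} = Q + 56 Q u$ ($z{\left(u,Q \right)} = 56 Q u + Q = Q + 56 Q u$)
$\frac{z{\left(36,20 \right)}}{-1080} - \frac{3316}{1975} = \frac{20 \left(1 + 56 \cdot 36\right)}{-1080} - \frac{3316}{1975} = 20 \left(1 + 2016\right) \left(- \frac{1}{1080}\right) - \frac{3316}{1975} = 20 \cdot 2017 \left(- \frac{1}{1080}\right) - \frac{3316}{1975} = 40340 \left(- \frac{1}{1080}\right) - \frac{3316}{1975} = - \frac{2017}{54} - \frac{3316}{1975} = - \frac{4162639}{106650}$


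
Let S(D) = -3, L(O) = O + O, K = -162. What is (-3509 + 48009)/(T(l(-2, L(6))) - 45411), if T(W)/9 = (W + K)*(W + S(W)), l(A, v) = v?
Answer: -44500/57561 ≈ -0.77309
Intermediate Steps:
L(O) = 2*O
T(W) = 9*(-162 + W)*(-3 + W) (T(W) = 9*((W - 162)*(W - 3)) = 9*((-162 + W)*(-3 + W)) = 9*(-162 + W)*(-3 + W))
(-3509 + 48009)/(T(l(-2, L(6))) - 45411) = (-3509 + 48009)/((4374 - 2970*6 + 9*(2*6)²) - 45411) = 44500/((4374 - 1485*12 + 9*12²) - 45411) = 44500/((4374 - 17820 + 9*144) - 45411) = 44500/((4374 - 17820 + 1296) - 45411) = 44500/(-12150 - 45411) = 44500/(-57561) = 44500*(-1/57561) = -44500/57561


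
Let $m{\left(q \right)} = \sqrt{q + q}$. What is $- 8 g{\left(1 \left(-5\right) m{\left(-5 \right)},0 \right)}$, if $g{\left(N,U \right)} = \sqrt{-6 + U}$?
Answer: $- 8 i \sqrt{6} \approx - 19.596 i$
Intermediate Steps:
$m{\left(q \right)} = \sqrt{2} \sqrt{q}$ ($m{\left(q \right)} = \sqrt{2 q} = \sqrt{2} \sqrt{q}$)
$- 8 g{\left(1 \left(-5\right) m{\left(-5 \right)},0 \right)} = - 8 \sqrt{-6 + 0} = - 8 \sqrt{-6} = - 8 i \sqrt{6}$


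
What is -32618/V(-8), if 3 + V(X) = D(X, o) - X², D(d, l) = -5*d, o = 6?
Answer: 32618/27 ≈ 1208.1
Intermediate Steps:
V(X) = -3 - X² - 5*X (V(X) = -3 + (-5*X - X²) = -3 + (-X² - 5*X) = -3 - X² - 5*X)
-32618/V(-8) = -32618/(-3 - 1*(-8)² - 5*(-8)) = -32618/(-3 - 1*64 + 40) = -32618/(-3 - 64 + 40) = -32618/(-27) = -32618*(-1/27) = 32618/27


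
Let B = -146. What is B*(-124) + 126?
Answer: 18230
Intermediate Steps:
B*(-124) + 126 = -146*(-124) + 126 = 18104 + 126 = 18230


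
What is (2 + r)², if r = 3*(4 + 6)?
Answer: 1024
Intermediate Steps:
r = 30 (r = 3*10 = 30)
(2 + r)² = (2 + 30)² = 32² = 1024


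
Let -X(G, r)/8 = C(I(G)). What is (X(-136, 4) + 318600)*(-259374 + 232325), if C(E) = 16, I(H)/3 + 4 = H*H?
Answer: -8614349128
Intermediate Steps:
I(H) = -12 + 3*H² (I(H) = -12 + 3*(H*H) = -12 + 3*H²)
X(G, r) = -128 (X(G, r) = -8*16 = -128)
(X(-136, 4) + 318600)*(-259374 + 232325) = (-128 + 318600)*(-259374 + 232325) = 318472*(-27049) = -8614349128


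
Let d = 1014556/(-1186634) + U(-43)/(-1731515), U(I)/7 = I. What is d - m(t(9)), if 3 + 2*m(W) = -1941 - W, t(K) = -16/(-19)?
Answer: 18964398245694073/19519408419845 ≈ 971.57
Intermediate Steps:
U(I) = 7*I
t(K) = 16/19 (t(K) = -16*(-1/19) = 16/19)
d = -878180877753/1027337285255 (d = 1014556/(-1186634) + (7*(-43))/(-1731515) = 1014556*(-1/1186634) - 301*(-1/1731515) = -507278/593317 + 301/1731515 = -878180877753/1027337285255 ≈ -0.85481)
m(W) = -972 - W/2 (m(W) = -3/2 + (-1941 - W)/2 = -3/2 + (-1941/2 - W/2) = -972 - W/2)
d - m(t(9)) = -878180877753/1027337285255 - (-972 - 1/2*16/19) = -878180877753/1027337285255 - (-972 - 8/19) = -878180877753/1027337285255 - 1*(-18476/19) = -878180877753/1027337285255 + 18476/19 = 18964398245694073/19519408419845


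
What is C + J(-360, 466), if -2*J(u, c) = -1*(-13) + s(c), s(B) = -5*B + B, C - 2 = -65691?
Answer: -129527/2 ≈ -64764.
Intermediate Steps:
C = -65689 (C = 2 - 65691 = -65689)
s(B) = -4*B
J(u, c) = -13/2 + 2*c (J(u, c) = -(-1*(-13) - 4*c)/2 = -(13 - 4*c)/2 = -13/2 + 2*c)
C + J(-360, 466) = -65689 + (-13/2 + 2*466) = -65689 + (-13/2 + 932) = -65689 + 1851/2 = -129527/2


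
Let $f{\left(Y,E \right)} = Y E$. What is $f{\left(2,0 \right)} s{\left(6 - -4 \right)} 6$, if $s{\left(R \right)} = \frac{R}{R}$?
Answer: $0$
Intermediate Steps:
$s{\left(R \right)} = 1$
$f{\left(Y,E \right)} = E Y$
$f{\left(2,0 \right)} s{\left(6 - -4 \right)} 6 = 0 \cdot 2 \cdot 1 \cdot 6 = 0 \cdot 1 \cdot 6 = 0 \cdot 6 = 0$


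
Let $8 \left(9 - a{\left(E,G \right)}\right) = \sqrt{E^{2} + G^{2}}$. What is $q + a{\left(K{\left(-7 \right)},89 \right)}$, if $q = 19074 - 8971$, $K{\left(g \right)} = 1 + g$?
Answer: $10112 - \frac{\sqrt{7957}}{8} \approx 10101.0$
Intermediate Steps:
$q = 10103$
$a{\left(E,G \right)} = 9 - \frac{\sqrt{E^{2} + G^{2}}}{8}$
$q + a{\left(K{\left(-7 \right)},89 \right)} = 10103 + \left(9 - \frac{\sqrt{\left(1 - 7\right)^{2} + 89^{2}}}{8}\right) = 10103 + \left(9 - \frac{\sqrt{\left(-6\right)^{2} + 7921}}{8}\right) = 10103 + \left(9 - \frac{\sqrt{36 + 7921}}{8}\right) = 10103 + \left(9 - \frac{\sqrt{7957}}{8}\right) = 10112 - \frac{\sqrt{7957}}{8}$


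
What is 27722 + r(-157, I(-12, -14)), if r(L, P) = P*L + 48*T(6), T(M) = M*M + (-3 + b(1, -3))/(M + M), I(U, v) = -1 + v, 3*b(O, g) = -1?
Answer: 95375/3 ≈ 31792.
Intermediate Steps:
b(O, g) = -⅓ (b(O, g) = (⅓)*(-1) = -⅓)
T(M) = M² - 5/(3*M) (T(M) = M*M + (-3 - ⅓)/(M + M) = M² - 10*1/(2*M)/3 = M² - 5/(3*M))
r(L, P) = 5144/3 + L*P (r(L, P) = P*L + 48*((-5/3 + 6³)/6) = L*P + 48*((-5/3 + 216)/6) = L*P + 48*((⅙)*(643/3)) = L*P + 48*(643/18) = L*P + 5144/3 = 5144/3 + L*P)
27722 + r(-157, I(-12, -14)) = 27722 + (5144/3 - 157*(-1 - 14)) = 27722 + (5144/3 - 157*(-15)) = 27722 + (5144/3 + 2355) = 27722 + 12209/3 = 95375/3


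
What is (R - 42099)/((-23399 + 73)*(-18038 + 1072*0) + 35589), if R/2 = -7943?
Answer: -57985/420789977 ≈ -0.00013780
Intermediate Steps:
R = -15886 (R = 2*(-7943) = -15886)
(R - 42099)/((-23399 + 73)*(-18038 + 1072*0) + 35589) = (-15886 - 42099)/((-23399 + 73)*(-18038 + 1072*0) + 35589) = -57985/(-23326*(-18038 + 0) + 35589) = -57985/(-23326*(-18038) + 35589) = -57985/(420754388 + 35589) = -57985/420789977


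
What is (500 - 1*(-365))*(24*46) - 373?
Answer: 954587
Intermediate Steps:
(500 - 1*(-365))*(24*46) - 373 = (500 + 365)*1104 - 373 = 865*1104 - 373 = 954960 - 373 = 954587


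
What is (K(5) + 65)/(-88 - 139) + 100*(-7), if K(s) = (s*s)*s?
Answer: -159090/227 ≈ -700.84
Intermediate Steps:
K(s) = s³ (K(s) = s²*s = s³)
(K(5) + 65)/(-88 - 139) + 100*(-7) = (5³ + 65)/(-88 - 139) + 100*(-7) = (125 + 65)/(-227) - 700 = 190*(-1/227) - 700 = -190/227 - 700 = -159090/227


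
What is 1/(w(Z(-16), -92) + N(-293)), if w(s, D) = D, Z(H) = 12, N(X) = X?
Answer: -1/385 ≈ -0.0025974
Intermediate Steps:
1/(w(Z(-16), -92) + N(-293)) = 1/(-92 - 293) = 1/(-385) = -1/385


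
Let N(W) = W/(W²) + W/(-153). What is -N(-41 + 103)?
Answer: 3691/9486 ≈ 0.38910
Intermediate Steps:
N(W) = 1/W - W/153 (N(W) = W/W² + W*(-1/153) = 1/W - W/153)
-N(-41 + 103) = -(1/(-41 + 103) - (-41 + 103)/153) = -(1/62 - 1/153*62) = -(1/62 - 62/153) = -1*(-3691/9486) = 3691/9486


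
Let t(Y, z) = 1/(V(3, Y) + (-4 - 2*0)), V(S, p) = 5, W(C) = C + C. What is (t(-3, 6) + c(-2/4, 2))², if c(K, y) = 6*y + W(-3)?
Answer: 49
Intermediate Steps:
W(C) = 2*C
t(Y, z) = 1 (t(Y, z) = 1/(5 + (-4 - 2*0)) = 1/(5 + (-4 + 0)) = 1/(5 - 4) = 1/1 = 1)
c(K, y) = -6 + 6*y (c(K, y) = 6*y + 2*(-3) = 6*y - 6 = -6 + 6*y)
(t(-3, 6) + c(-2/4, 2))² = (1 + (-6 + 6*2))² = (1 + (-6 + 12))² = (1 + 6)² = 7² = 49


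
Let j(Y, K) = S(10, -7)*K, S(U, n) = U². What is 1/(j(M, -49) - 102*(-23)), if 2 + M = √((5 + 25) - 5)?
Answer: -1/2554 ≈ -0.00039154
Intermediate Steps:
M = 3 (M = -2 + √((5 + 25) - 5) = -2 + √(30 - 5) = -2 + √25 = -2 + 5 = 3)
j(Y, K) = 100*K (j(Y, K) = 10²*K = 100*K)
1/(j(M, -49) - 102*(-23)) = 1/(100*(-49) - 102*(-23)) = 1/(-4900 + 2346) = 1/(-2554) = -1/2554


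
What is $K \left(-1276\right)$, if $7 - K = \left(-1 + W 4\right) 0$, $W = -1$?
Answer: $-8932$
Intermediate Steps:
$K = 7$ ($K = 7 - \left(-1 - 4\right) 0 = 7 - \left(-5\right) 0 = 7 - 0 = 7 + 0 = 7$)
$K \left(-1276\right) = 7 \left(-1276\right) = -8932$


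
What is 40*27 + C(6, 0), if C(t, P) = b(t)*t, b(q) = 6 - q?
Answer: 1080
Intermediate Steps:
C(t, P) = t*(6 - t) (C(t, P) = (6 - t)*t = t*(6 - t))
40*27 + C(6, 0) = 40*27 + 6*(6 - 1*6) = 1080 + 6*(6 - 6) = 1080 + 6*0 = 1080 + 0 = 1080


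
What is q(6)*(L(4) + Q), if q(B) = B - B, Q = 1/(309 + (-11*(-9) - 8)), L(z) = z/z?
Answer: 0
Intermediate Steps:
L(z) = 1
Q = 1/400 (Q = 1/(309 + (99 - 8)) = 1/(309 + 91) = 1/400 ≈ 0.0025000)
q(B) = 0
q(6)*(L(4) + Q) = 0*(1 + 1/400) = 0*(401/400) = 0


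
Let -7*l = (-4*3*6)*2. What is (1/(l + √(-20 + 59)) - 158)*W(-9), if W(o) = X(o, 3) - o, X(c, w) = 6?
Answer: -2973342/1255 - 49*√39/1255 ≈ -2369.4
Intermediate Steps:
l = 144/7 (l = --4*3*6*2/7 = -(-12*6)*2/7 = -(-72)*2/7 = -⅐*(-144) = 144/7 ≈ 20.571)
W(o) = 6 - o
(1/(l + √(-20 + 59)) - 158)*W(-9) = (1/(144/7 + √(-20 + 59)) - 158)*(6 - 1*(-9)) = (1/(144/7 + √39) - 158)*(6 + 9) = (-158 + 1/(144/7 + √39))*15 = -2370 + 15/(144/7 + √39)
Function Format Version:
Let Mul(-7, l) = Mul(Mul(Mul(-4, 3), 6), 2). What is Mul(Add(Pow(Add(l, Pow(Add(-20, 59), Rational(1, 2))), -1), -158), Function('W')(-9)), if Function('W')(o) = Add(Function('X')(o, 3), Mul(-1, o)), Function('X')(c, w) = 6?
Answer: Add(Rational(-2973342, 1255), Mul(Rational(-49, 1255), Pow(39, Rational(1, 2)))) ≈ -2369.4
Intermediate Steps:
l = Rational(144, 7) (l = Mul(Rational(-1, 7), Mul(Mul(Mul(-4, 3), 6), 2)) = Mul(Rational(-1, 7), Mul(Mul(-12, 6), 2)) = Mul(Rational(-1, 7), Mul(-72, 2)) = Mul(Rational(-1, 7), -144) = Rational(144, 7) ≈ 20.571)
Function('W')(o) = Add(6, Mul(-1, o))
Mul(Add(Pow(Add(l, Pow(Add(-20, 59), Rational(1, 2))), -1), -158), Function('W')(-9)) = Mul(Add(Pow(Add(Rational(144, 7), Pow(Add(-20, 59), Rational(1, 2))), -1), -158), Add(6, Mul(-1, -9))) = Mul(Add(Pow(Add(Rational(144, 7), Pow(39, Rational(1, 2))), -1), -158), Add(6, 9)) = Mul(Add(-158, Pow(Add(Rational(144, 7), Pow(39, Rational(1, 2))), -1)), 15) = Add(-2370, Mul(15, Pow(Add(Rational(144, 7), Pow(39, Rational(1, 2))), -1)))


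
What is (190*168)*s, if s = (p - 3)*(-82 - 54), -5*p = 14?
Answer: 25178496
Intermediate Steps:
p = -14/5 (p = -1/5*14 = -14/5 ≈ -2.8000)
s = 3944/5 (s = (-14/5 - 3)*(-82 - 54) = -29/5*(-136) = 3944/5 ≈ 788.80)
(190*168)*s = (190*168)*(3944/5) = 31920*(3944/5) = 25178496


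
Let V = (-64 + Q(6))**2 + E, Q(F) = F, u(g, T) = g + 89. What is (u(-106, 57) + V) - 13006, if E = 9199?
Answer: -460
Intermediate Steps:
u(g, T) = 89 + g
V = 12563 (V = (-64 + 6)**2 + 9199 = (-58)**2 + 9199 = 3364 + 9199 = 12563)
(u(-106, 57) + V) - 13006 = ((89 - 106) + 12563) - 13006 = (-17 + 12563) - 13006 = 12546 - 13006 = -460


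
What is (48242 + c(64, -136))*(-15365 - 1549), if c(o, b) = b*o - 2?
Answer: -668711904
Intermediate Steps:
c(o, b) = -2 + b*o
(48242 + c(64, -136))*(-15365 - 1549) = (48242 + (-2 - 136*64))*(-15365 - 1549) = (48242 + (-2 - 8704))*(-16914) = (48242 - 8706)*(-16914) = 39536*(-16914) = -668711904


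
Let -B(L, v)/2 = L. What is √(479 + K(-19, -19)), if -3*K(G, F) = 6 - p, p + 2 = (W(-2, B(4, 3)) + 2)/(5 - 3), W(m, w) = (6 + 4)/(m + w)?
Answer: √1906/2 ≈ 21.829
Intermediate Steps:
B(L, v) = -2*L
W(m, w) = 10/(m + w)
p = -3/2 (p = -2 + (10/(-2 - 2*4) + 2)/(5 - 3) = -2 + (10/(-2 - 8) + 2)/2 = -2 + (10/(-10) + 2)*(½) = -2 + (10*(-⅒) + 2)*(½) = -2 + (-1 + 2)*(½) = -2 + 1*(½) = -2 + ½ = -3/2 ≈ -1.5000)
K(G, F) = -5/2 (K(G, F) = -(6 - 1*(-3/2))/3 = -(6 + 3/2)/3 = -⅓*15/2 = -5/2)
√(479 + K(-19, -19)) = √(479 - 5/2) = √(953/2) = √1906/2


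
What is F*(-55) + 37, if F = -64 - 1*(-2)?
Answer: 3447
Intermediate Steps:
F = -62 (F = -64 + 2 = -62)
F*(-55) + 37 = -62*(-55) + 37 = 3410 + 37 = 3447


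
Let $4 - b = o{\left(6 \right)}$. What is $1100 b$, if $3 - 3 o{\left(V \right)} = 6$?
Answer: $5500$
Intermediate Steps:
$o{\left(V \right)} = -1$ ($o{\left(V \right)} = 1 - 2 = -1$)
$b = 5$ ($b = 4 - -1 = 4 + 1 = 5$)
$1100 b = 1100 \cdot 5 = 5500$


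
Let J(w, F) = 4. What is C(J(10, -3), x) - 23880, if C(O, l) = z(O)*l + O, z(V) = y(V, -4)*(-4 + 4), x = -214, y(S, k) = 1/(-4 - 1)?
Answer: -23876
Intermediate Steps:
y(S, k) = -1/5 (y(S, k) = 1/(-5) = -1/5)
z(V) = 0 (z(V) = -(-4 + 4)/5 = -1/5*0 = 0)
C(O, l) = O (C(O, l) = 0*l + O = 0 + O = O)
C(J(10, -3), x) - 23880 = 4 - 23880 = -23876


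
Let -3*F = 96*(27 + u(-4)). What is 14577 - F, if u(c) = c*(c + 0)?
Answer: 15953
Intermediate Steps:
u(c) = c**2 (u(c) = c*c = c**2)
F = -1376 (F = -32*(27 + (-4)**2) = -32*(27 + 16) = -32*43 = -1/3*4128 = -1376)
14577 - F = 14577 - 1*(-1376) = 14577 + 1376 = 15953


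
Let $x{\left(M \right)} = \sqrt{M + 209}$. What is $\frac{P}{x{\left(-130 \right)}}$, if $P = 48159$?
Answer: $\frac{48159 \sqrt{79}}{79} \approx 5418.3$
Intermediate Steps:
$x{\left(M \right)} = \sqrt{209 + M}$
$\frac{P}{x{\left(-130 \right)}} = \frac{48159}{\sqrt{209 - 130}} = \frac{48159}{\sqrt{79}} = 48159 \frac{\sqrt{79}}{79} = \frac{48159 \sqrt{79}}{79}$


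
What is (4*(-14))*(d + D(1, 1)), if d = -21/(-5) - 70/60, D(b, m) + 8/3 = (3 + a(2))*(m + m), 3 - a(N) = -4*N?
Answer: -23828/15 ≈ -1588.5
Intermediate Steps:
a(N) = 3 + 4*N (a(N) = 3 - (-4)*N = 3 + 4*N)
D(b, m) = -8/3 + 28*m (D(b, m) = -8/3 + (3 + (3 + 4*2))*(m + m) = -8/3 + (3 + (3 + 8))*(2*m) = -8/3 + (3 + 11)*(2*m) = -8/3 + 14*(2*m) = -8/3 + 28*m)
d = 91/30 (d = -21*(-⅕) - 70*1/60 = 21/5 - 7/6 = 91/30 ≈ 3.0333)
(4*(-14))*(d + D(1, 1)) = (4*(-14))*(91/30 + (-8/3 + 28*1)) = -56*(91/30 + (-8/3 + 28)) = -56*(91/30 + 76/3) = -56*851/30 = -23828/15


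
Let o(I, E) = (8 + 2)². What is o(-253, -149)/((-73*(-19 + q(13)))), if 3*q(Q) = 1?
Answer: 75/1022 ≈ 0.073385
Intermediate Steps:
q(Q) = ⅓ (q(Q) = (⅓)*1 = ⅓)
o(I, E) = 100 (o(I, E) = 10² = 100)
o(-253, -149)/((-73*(-19 + q(13)))) = 100/((-73*(-19 + ⅓))) = 100/((-73*(-56/3))) = 100/(4088/3) = 100*(3/4088) = 75/1022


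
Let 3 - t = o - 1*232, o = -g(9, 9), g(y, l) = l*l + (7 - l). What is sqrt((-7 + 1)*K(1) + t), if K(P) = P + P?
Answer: sqrt(302) ≈ 17.378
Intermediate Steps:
g(y, l) = 7 + l**2 - l (g(y, l) = l**2 + (7 - l) = 7 + l**2 - l)
K(P) = 2*P
o = -79 (o = -(7 + 9**2 - 1*9) = -(7 + 81 - 9) = -1*79 = -79)
t = 314 (t = 3 - (-79 - 1*232) = 3 - (-79 - 232) = 3 - 1*(-311) = 3 + 311 = 314)
sqrt((-7 + 1)*K(1) + t) = sqrt((-7 + 1)*(2*1) + 314) = sqrt(-6*2 + 314) = sqrt(-12 + 314) = sqrt(302)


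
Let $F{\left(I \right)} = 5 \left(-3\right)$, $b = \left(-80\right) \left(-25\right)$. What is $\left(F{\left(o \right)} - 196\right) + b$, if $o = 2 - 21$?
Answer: $1789$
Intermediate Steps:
$o = -19$ ($o = 2 - 21 = -19$)
$b = 2000$
$F{\left(I \right)} = -15$
$\left(F{\left(o \right)} - 196\right) + b = \left(-15 - 196\right) + 2000 = -211 + 2000 = 1789$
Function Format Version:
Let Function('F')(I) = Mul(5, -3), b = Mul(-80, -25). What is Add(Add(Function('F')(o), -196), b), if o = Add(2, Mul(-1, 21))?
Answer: 1789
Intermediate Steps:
o = -19 (o = Add(2, -21) = -19)
b = 2000
Function('F')(I) = -15
Add(Add(Function('F')(o), -196), b) = Add(Add(-15, -196), 2000) = Add(-211, 2000) = 1789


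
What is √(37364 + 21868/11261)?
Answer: 4*√296148726037/11261 ≈ 193.30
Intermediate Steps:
√(37364 + 21868/11261) = √(420777872/11261) = 4*√296148726037/11261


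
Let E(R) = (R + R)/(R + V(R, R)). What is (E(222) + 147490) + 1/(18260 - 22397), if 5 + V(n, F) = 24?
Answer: 147051873917/997017 ≈ 1.4749e+5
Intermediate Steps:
V(n, F) = 19 (V(n, F) = -5 + 24 = 19)
E(R) = 2*R/(19 + R) (E(R) = (R + R)/(R + 19) = (2*R)/(19 + R) = 2*R/(19 + R))
(E(222) + 147490) + 1/(18260 - 22397) = (2*222/(19 + 222) + 147490) + 1/(18260 - 22397) = (2*222/241 + 147490) + 1/(-4137) = (2*222*(1/241) + 147490) - 1/4137 = (444/241 + 147490) - 1/4137 = 35545534/241 - 1/4137 = 147051873917/997017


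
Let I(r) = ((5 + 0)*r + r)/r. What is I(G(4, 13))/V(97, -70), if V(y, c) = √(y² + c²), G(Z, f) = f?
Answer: 6*√14309/14309 ≈ 0.050159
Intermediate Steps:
V(y, c) = √(c² + y²)
I(r) = 6 (I(r) = (5*r + r)/r = (6*r)/r = 6)
I(G(4, 13))/V(97, -70) = 6/(√((-70)² + 97²)) = 6/(√(4900 + 9409)) = 6/(√14309) = 6*(√14309/14309) = 6*√14309/14309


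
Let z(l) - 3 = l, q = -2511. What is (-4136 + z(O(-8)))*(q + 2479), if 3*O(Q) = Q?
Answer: 397024/3 ≈ 1.3234e+5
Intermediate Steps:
O(Q) = Q/3
z(l) = 3 + l
(-4136 + z(O(-8)))*(q + 2479) = (-4136 + (3 + (1/3)*(-8)))*(-2511 + 2479) = (-4136 + (3 - 8/3))*(-32) = (-4136 + 1/3)*(-32) = -12407/3*(-32) = 397024/3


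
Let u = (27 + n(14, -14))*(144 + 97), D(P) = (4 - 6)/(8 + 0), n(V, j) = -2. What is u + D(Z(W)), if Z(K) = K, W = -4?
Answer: 24099/4 ≈ 6024.8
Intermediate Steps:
D(P) = -¼ (D(P) = -2/8 = -2*⅛ = -¼)
u = 6025 (u = (27 - 2)*(144 + 97) = 25*241 = 6025)
u + D(Z(W)) = 6025 - ¼ = 24099/4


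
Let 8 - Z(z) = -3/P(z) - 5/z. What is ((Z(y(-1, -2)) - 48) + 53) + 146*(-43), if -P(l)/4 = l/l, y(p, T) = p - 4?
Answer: -25067/4 ≈ -6266.8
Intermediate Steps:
y(p, T) = -4 + p
P(l) = -4 (P(l) = -4*l/l = -4*1 = -4)
Z(z) = 29/4 + 5/z (Z(z) = 8 - (-3/(-4) - 5/z) = 8 - (-3*(-¼) - 5/z) = 8 - (¾ - 5/z) = 8 + (-¾ + 5/z) = 29/4 + 5/z)
((Z(y(-1, -2)) - 48) + 53) + 146*(-43) = (((29/4 + 5/(-4 - 1)) - 48) + 53) + 146*(-43) = (((29/4 + 5/(-5)) - 48) + 53) - 6278 = (((29/4 + 5*(-⅕)) - 48) + 53) - 6278 = (((29/4 - 1) - 48) + 53) - 6278 = ((25/4 - 48) + 53) - 6278 = (-167/4 + 53) - 6278 = 45/4 - 6278 = -25067/4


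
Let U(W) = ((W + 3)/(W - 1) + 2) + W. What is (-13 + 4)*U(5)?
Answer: -81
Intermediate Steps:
U(W) = 2 + W + (3 + W)/(-1 + W) (U(W) = ((3 + W)/(-1 + W) + 2) + W = (2 + (3 + W)/(-1 + W)) + W = 2 + W + (3 + W)/(-1 + W))
(-13 + 4)*U(5) = (-13 + 4)*((1 + 5² + 2*5)/(-1 + 5)) = -9*(1 + 25 + 10)/4 = -9*36/4 = -9*9 = -81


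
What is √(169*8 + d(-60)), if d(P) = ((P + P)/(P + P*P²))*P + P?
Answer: 2*√4188297893/3601 ≈ 35.944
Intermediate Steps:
d(P) = P + 2*P²/(P + P³) (d(P) = ((2*P)/(P + P³))*P + P = (2*P/(P + P³))*P + P = 2*P²/(P + P³) + P = P + 2*P²/(P + P³))
√(169*8 + d(-60)) = √(169*8 - 60*(3 + (-60)²)/(1 + (-60)²)) = √(1352 - 60*(3 + 3600)/(1 + 3600)) = √(1352 - 60*3603/3601) = √(1352 - 60*1/3601*3603) = √(1352 - 216180/3601) = √(4652372/3601) = 2*√4188297893/3601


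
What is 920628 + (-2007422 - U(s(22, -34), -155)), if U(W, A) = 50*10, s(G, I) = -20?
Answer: -1087294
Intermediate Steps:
U(W, A) = 500
920628 + (-2007422 - U(s(22, -34), -155)) = 920628 + (-2007422 - 1*500) = 920628 + (-2007422 - 500) = 920628 - 2007922 = -1087294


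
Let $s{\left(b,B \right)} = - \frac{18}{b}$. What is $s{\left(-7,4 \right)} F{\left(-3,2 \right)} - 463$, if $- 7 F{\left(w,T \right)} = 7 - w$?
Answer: $- \frac{22867}{49} \approx -466.67$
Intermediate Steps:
$F{\left(w,T \right)} = -1 + \frac{w}{7}$ ($F{\left(w,T \right)} = - \frac{7 - w}{7} = -1 + \frac{w}{7}$)
$s{\left(-7,4 \right)} F{\left(-3,2 \right)} - 463 = - \frac{18}{-7} \left(-1 + \frac{1}{7} \left(-3\right)\right) - 463 = \left(-18\right) \left(- \frac{1}{7}\right) \left(-1 - \frac{3}{7}\right) - 463 = \frac{18}{7} \left(- \frac{10}{7}\right) - 463 = - \frac{180}{49} - 463 = - \frac{22867}{49}$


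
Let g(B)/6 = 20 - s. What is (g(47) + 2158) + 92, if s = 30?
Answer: 2190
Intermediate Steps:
g(B) = -60 (g(B) = 6*(20 - 1*30) = 6*(20 - 30) = 6*(-10) = -60)
(g(47) + 2158) + 92 = (-60 + 2158) + 92 = 2098 + 92 = 2190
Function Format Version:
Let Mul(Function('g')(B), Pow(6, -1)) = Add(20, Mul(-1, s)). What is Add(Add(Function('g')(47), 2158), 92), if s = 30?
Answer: 2190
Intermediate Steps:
Function('g')(B) = -60 (Function('g')(B) = Mul(6, Add(20, Mul(-1, 30))) = Mul(6, Add(20, -30)) = Mul(6, -10) = -60)
Add(Add(Function('g')(47), 2158), 92) = Add(Add(-60, 2158), 92) = Add(2098, 92) = 2190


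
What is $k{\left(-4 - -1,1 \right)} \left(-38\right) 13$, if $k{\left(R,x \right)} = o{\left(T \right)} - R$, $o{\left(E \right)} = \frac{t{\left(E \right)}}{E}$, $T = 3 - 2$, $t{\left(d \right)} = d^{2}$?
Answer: $-1976$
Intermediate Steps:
$T = 1$ ($T = 3 - 2 = 1$)
$o{\left(E \right)} = E$ ($o{\left(E \right)} = \frac{E^{2}}{E} = E$)
$k{\left(R,x \right)} = 1 - R$
$k{\left(-4 - -1,1 \right)} \left(-38\right) 13 = \left(1 - \left(-4 - -1\right)\right) \left(-38\right) 13 = \left(1 - \left(-4 + 1\right)\right) \left(-38\right) 13 = \left(1 - -3\right) \left(-38\right) 13 = \left(1 + 3\right) \left(-38\right) 13 = 4 \left(-38\right) 13 = \left(-152\right) 13 = -1976$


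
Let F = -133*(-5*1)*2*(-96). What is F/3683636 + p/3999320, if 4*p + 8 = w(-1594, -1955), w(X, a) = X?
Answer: -256054236909/7366019563760 ≈ -0.034762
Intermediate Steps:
p = -801/2 (p = -2 + (¼)*(-1594) = -2 - 797/2 = -801/2 ≈ -400.50)
F = -127680 (F = -(-665)*2*(-96) = -133*(-10)*(-96) = 1330*(-96) = -127680)
F/3683636 + p/3999320 = -127680/3683636 - 801/2/3999320 = -127680*1/3683636 - 801/2*1/3999320 = -31920/920909 - 801/7998640 = -256054236909/7366019563760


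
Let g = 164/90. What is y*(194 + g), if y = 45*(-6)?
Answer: -52872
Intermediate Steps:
g = 82/45 (g = 164*(1/90) = 82/45 ≈ 1.8222)
y = -270
y*(194 + g) = -270*(194 + 82/45) = -270*8812/45 = -52872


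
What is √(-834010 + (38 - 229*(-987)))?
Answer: I*√607949 ≈ 779.71*I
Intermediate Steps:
√(-834010 + (38 - 229*(-987))) = √(-834010 + (38 + 226023)) = √(-834010 + 226061) = √(-607949) = I*√607949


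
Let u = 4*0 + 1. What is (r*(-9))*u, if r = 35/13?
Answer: -315/13 ≈ -24.231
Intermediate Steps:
r = 35/13 (r = 35*(1/13) = 35/13 ≈ 2.6923)
u = 1 (u = 0 + 1 = 1)
(r*(-9))*u = ((35/13)*(-9))*1 = -315/13*1 = -315/13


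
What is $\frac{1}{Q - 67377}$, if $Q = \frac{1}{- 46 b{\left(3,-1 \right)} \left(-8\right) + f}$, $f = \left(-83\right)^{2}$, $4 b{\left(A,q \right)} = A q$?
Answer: $- \frac{6613}{445564100} \approx -1.4842 \cdot 10^{-5}$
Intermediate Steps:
$b{\left(A,q \right)} = \frac{A q}{4}$
$f = 6889$
$Q = \frac{1}{6613}$ ($Q = \frac{1}{- 46 \cdot \frac{1}{4} \cdot 3 \left(-1\right) \left(-8\right) + 6889} = \frac{1}{\left(-46\right) \left(- \frac{3}{4}\right) \left(-8\right) + 6889} = \frac{1}{\frac{69}{2} \left(-8\right) + 6889} = \frac{1}{-276 + 6889} = \frac{1}{6613} \approx 0.00015122$)
$\frac{1}{Q - 67377} = \frac{1}{\frac{1}{6613} - 67377} = \frac{1}{- \frac{445564100}{6613}} = - \frac{6613}{445564100}$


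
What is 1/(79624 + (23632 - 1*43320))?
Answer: 1/59936 ≈ 1.6684e-5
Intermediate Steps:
1/(79624 + (23632 - 1*43320)) = 1/(79624 + (23632 - 43320)) = 1/(79624 - 19688) = 1/59936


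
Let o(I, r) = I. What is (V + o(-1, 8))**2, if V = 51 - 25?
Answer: 625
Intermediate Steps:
V = 26
(V + o(-1, 8))**2 = (26 - 1)**2 = 25**2 = 625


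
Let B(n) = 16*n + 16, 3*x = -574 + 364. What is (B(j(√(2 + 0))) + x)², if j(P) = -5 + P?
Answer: 18468 - 4288*√2 ≈ 12404.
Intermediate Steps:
x = -70 (x = (-574 + 364)/3 = (⅓)*(-210) = -70)
B(n) = 16 + 16*n
(B(j(√(2 + 0))) + x)² = ((16 + 16*(-5 + √(2 + 0))) - 70)² = ((16 + 16*(-5 + √2)) - 70)² = ((16 + (-80 + 16*√2)) - 70)² = ((-64 + 16*√2) - 70)² = (-134 + 16*√2)²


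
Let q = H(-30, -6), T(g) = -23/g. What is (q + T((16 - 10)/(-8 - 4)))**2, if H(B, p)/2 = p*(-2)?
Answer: 4900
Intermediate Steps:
H(B, p) = -4*p (H(B, p) = 2*(p*(-2)) = 2*(-2*p) = -4*p)
q = 24 (q = -4*(-6) = 24)
(q + T((16 - 10)/(-8 - 4)))**2 = (24 - 23*(-8 - 4)/(16 - 10))**2 = (24 - 23/(6/(-12)))**2 = (24 - 23/(6*(-1/12)))**2 = (24 - 23/(-1/2))**2 = (24 - 23*(-2))**2 = (24 + 46)**2 = 70**2 = 4900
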